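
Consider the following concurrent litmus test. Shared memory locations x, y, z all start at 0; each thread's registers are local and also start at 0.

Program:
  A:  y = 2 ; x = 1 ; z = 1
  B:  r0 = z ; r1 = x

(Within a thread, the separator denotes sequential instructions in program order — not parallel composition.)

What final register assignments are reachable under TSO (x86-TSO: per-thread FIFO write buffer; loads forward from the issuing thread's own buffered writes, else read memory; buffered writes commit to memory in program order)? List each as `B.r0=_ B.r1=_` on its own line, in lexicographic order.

outcome vector order: (B.r0,B.r1)
|TSO outcomes| = 3

B.r0=0 B.r1=0
B.r0=0 B.r1=1
B.r0=1 B.r1=1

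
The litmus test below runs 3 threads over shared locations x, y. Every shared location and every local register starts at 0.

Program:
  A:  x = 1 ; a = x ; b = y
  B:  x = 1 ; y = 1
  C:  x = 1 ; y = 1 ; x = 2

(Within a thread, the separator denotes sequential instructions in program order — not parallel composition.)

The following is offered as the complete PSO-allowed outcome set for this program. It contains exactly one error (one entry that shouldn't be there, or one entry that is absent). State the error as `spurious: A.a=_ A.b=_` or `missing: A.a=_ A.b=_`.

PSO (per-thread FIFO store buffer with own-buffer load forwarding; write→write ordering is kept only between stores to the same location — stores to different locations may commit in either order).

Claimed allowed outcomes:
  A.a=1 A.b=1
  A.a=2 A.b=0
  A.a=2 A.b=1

missing: A.a=1 A.b=0

outcome vector order: (A.a,A.b)
PSO (4): 1/0 1/1 2/0 2/1
PSO∖claimed = {1/0}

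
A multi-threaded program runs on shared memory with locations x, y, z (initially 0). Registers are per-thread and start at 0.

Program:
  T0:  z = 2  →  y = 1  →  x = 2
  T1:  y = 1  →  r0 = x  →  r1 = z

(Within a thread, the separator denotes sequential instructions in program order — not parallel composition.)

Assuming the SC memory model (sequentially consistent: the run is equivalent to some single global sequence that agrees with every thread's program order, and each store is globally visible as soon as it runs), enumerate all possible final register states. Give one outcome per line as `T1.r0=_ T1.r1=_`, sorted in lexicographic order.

outcome vector order: (T1.r0,T1.r1)
|SC outcomes| = 3

T1.r0=0 T1.r1=0
T1.r0=0 T1.r1=2
T1.r0=2 T1.r1=2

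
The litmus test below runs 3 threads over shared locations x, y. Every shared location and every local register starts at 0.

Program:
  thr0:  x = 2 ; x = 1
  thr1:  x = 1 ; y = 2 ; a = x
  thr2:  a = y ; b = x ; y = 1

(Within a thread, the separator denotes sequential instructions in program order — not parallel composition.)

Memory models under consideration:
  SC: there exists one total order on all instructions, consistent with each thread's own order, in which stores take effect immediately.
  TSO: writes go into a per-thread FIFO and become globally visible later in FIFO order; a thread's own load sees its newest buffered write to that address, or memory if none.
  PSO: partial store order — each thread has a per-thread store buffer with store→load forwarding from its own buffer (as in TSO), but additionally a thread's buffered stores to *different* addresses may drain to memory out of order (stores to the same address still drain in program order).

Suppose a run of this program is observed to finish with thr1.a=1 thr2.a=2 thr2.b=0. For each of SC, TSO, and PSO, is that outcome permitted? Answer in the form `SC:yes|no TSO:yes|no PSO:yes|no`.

SC:no TSO:no PSO:yes

outcome vector order: (thr1.a,thr2.a,thr2.b)
SC: 10 outcomes — {100 101 102 121 122 200 201 202 221 222}
TSO: 10 outcomes — {100 101 102 121 122 200 201 202 221 222}
PSO: 12 outcomes — {100 101 102 120 121 122 200 201 202 220 221 222}
target 120 ∈ {PSO}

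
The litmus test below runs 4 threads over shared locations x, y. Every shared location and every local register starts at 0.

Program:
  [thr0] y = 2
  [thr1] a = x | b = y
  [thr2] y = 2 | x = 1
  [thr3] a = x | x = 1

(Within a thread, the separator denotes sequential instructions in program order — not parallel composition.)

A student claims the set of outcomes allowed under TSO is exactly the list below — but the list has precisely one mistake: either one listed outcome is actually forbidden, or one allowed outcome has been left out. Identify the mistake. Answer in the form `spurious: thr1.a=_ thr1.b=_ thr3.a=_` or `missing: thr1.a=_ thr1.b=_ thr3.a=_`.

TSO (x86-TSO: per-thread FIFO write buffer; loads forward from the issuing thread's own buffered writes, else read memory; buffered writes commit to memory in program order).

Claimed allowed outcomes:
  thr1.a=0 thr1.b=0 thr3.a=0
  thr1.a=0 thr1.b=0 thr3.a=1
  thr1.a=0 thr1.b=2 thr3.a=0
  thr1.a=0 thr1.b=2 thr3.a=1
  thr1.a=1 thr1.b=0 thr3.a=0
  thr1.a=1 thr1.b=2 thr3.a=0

missing: thr1.a=1 thr1.b=2 thr3.a=1

outcome vector order: (thr1.a,thr1.b,thr3.a)
under TSO → (0,0,0), (0,0,1), (0,2,0), (0,2,1), (1,0,0), (1,2,0), (1,2,1)
TSO∖claimed = {(1,2,1)}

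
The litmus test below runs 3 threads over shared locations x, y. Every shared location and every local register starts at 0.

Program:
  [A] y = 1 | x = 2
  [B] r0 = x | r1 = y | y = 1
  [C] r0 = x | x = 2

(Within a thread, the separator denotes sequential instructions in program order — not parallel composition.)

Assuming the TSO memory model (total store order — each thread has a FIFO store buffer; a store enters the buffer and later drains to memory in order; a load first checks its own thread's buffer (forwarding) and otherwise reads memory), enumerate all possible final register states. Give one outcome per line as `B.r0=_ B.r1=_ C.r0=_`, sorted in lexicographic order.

B.r0=0 B.r1=0 C.r0=0
B.r0=0 B.r1=0 C.r0=2
B.r0=0 B.r1=1 C.r0=0
B.r0=0 B.r1=1 C.r0=2
B.r0=2 B.r1=0 C.r0=0
B.r0=2 B.r1=1 C.r0=0
B.r0=2 B.r1=1 C.r0=2

outcome vector order: (B.r0,B.r1,C.r0)
|TSO outcomes| = 7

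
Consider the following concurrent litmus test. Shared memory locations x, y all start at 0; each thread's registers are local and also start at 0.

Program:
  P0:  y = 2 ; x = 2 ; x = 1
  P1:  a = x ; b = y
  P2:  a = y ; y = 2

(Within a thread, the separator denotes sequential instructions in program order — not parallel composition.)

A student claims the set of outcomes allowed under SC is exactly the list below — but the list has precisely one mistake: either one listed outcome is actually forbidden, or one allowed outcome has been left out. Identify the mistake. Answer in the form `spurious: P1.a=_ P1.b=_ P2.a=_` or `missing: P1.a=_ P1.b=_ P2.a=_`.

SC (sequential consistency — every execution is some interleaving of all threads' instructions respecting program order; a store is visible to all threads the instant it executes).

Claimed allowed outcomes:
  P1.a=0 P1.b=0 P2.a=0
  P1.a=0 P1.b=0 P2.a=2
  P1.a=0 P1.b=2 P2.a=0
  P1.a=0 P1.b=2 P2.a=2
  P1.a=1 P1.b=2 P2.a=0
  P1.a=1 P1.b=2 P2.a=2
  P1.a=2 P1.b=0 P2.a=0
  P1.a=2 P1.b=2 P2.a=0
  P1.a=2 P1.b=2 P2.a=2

outcome vector order: (P1.a,P1.b,P2.a)
SC: 8 outcomes — {000 002 020 022 120 122 220 222}
claimed∖SC = {200}

spurious: P1.a=2 P1.b=0 P2.a=0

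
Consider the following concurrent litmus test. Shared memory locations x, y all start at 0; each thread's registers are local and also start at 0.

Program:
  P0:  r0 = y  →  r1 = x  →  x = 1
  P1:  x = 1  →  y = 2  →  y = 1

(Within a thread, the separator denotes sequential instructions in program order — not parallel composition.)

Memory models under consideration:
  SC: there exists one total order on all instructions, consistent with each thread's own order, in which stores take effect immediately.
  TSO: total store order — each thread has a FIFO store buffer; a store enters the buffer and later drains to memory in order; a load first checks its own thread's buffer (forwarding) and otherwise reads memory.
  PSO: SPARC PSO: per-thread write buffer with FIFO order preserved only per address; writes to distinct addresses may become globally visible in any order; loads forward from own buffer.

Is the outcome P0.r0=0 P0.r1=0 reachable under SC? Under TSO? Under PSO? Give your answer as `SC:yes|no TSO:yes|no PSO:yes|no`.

outcome vector order: (P0.r0,P0.r1)
SC: 4 outcomes — {(0,0) (0,1) (1,1) (2,1)}
TSO: 4 outcomes — {(0,0) (0,1) (1,1) (2,1)}
PSO: 6 outcomes — {(0,0) (0,1) (1,0) (1,1) (2,0) (2,1)}
target (0,0) ∈ {SC,TSO,PSO}

SC:yes TSO:yes PSO:yes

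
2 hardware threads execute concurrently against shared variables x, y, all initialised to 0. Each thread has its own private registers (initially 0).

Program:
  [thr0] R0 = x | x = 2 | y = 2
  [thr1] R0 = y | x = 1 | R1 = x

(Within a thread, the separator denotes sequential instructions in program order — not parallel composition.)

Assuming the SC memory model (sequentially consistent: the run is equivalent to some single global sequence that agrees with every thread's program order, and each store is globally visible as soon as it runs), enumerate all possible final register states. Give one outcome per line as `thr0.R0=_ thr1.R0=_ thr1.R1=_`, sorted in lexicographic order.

thr0.R0=0 thr1.R0=0 thr1.R1=1
thr0.R0=0 thr1.R0=0 thr1.R1=2
thr0.R0=0 thr1.R0=2 thr1.R1=1
thr0.R0=1 thr1.R0=0 thr1.R1=1
thr0.R0=1 thr1.R0=0 thr1.R1=2

outcome vector order: (thr0.R0,thr1.R0,thr1.R1)
|SC outcomes| = 5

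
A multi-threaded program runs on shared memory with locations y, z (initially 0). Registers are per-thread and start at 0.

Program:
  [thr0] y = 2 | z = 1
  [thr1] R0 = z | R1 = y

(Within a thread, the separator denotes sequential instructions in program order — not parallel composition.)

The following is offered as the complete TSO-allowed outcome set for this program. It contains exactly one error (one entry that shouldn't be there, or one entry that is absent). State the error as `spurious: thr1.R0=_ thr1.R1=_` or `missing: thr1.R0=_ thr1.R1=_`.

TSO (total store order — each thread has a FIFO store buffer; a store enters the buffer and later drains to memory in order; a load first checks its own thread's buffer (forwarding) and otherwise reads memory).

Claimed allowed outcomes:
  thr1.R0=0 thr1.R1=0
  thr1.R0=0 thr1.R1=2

missing: thr1.R0=1 thr1.R1=2

outcome vector order: (thr1.R0,thr1.R1)
under TSO → <0 0>; <0 2>; <1 2>
TSO∖claimed = {<1 2>}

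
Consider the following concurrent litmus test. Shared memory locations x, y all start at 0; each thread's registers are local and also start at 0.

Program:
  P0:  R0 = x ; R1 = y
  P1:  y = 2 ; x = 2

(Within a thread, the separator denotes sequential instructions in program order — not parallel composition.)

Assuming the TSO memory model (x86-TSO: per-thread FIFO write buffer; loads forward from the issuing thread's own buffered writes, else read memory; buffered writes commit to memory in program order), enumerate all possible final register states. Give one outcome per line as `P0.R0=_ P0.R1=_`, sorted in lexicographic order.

P0.R0=0 P0.R1=0
P0.R0=0 P0.R1=2
P0.R0=2 P0.R1=2

outcome vector order: (P0.R0,P0.R1)
|TSO outcomes| = 3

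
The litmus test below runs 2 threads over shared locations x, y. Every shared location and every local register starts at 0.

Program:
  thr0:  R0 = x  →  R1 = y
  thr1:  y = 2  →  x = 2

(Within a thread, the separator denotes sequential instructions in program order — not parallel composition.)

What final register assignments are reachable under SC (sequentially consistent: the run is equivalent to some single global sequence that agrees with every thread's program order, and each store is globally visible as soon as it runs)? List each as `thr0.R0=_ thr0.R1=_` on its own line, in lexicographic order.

thr0.R0=0 thr0.R1=0
thr0.R0=0 thr0.R1=2
thr0.R0=2 thr0.R1=2

outcome vector order: (thr0.R0,thr0.R1)
|SC outcomes| = 3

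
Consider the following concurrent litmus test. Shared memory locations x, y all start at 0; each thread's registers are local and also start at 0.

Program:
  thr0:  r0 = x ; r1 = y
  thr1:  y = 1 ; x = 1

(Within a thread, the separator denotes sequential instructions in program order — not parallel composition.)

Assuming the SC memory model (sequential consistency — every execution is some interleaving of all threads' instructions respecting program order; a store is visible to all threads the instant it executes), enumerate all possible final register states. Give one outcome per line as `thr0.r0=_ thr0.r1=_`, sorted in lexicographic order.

thr0.r0=0 thr0.r1=0
thr0.r0=0 thr0.r1=1
thr0.r0=1 thr0.r1=1

outcome vector order: (thr0.r0,thr0.r1)
|SC outcomes| = 3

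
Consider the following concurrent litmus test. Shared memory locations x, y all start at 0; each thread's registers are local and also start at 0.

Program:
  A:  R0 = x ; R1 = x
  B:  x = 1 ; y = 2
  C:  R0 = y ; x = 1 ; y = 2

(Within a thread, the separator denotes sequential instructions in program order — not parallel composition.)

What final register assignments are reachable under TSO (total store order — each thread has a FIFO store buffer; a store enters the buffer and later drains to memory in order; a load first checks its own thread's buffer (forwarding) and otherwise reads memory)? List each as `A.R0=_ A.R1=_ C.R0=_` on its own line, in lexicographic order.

outcome vector order: (A.R0,A.R1,C.R0)
|TSO outcomes| = 6

A.R0=0 A.R1=0 C.R0=0
A.R0=0 A.R1=0 C.R0=2
A.R0=0 A.R1=1 C.R0=0
A.R0=0 A.R1=1 C.R0=2
A.R0=1 A.R1=1 C.R0=0
A.R0=1 A.R1=1 C.R0=2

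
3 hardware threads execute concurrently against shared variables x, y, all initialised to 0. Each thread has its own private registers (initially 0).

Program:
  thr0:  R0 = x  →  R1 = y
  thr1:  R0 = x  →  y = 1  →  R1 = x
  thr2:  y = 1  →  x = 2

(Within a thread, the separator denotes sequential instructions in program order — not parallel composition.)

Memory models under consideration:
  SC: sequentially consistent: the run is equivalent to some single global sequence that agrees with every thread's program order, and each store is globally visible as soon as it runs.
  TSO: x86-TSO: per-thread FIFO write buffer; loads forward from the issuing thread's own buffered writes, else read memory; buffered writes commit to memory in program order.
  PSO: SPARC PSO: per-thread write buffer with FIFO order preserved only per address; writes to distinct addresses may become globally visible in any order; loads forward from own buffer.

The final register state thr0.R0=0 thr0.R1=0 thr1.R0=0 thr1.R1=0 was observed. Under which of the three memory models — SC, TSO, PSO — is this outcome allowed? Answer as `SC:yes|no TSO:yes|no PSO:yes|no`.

outcome vector order: (thr0.R0,thr0.R1,thr1.R0,thr1.R1)
SC: 9 outcomes — {(0,0,0,0), (0,0,0,2), (0,0,2,2), (0,1,0,0), (0,1,0,2), (0,1,2,2), (2,1,0,0), (2,1,0,2), (2,1,2,2)}
TSO: 9 outcomes — {(0,0,0,0), (0,0,0,2), (0,0,2,2), (0,1,0,0), (0,1,0,2), (0,1,2,2), (2,1,0,0), (2,1,0,2), (2,1,2,2)}
PSO: 12 outcomes — {(0,0,0,0), (0,0,0,2), (0,0,2,2), (0,1,0,0), (0,1,0,2), (0,1,2,2), (2,0,0,0), (2,0,0,2), (2,0,2,2), (2,1,0,0), (2,1,0,2), (2,1,2,2)}
target (0,0,0,0) ∈ {SC,TSO,PSO}

SC:yes TSO:yes PSO:yes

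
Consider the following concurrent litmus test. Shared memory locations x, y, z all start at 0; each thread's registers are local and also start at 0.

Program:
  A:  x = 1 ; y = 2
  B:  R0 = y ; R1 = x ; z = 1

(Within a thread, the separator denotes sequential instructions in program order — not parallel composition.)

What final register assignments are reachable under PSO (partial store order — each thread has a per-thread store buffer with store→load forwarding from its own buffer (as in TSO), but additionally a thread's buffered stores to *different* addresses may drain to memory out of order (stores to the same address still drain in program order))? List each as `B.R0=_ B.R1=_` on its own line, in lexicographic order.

B.R0=0 B.R1=0
B.R0=0 B.R1=1
B.R0=2 B.R1=0
B.R0=2 B.R1=1

outcome vector order: (B.R0,B.R1)
|PSO outcomes| = 4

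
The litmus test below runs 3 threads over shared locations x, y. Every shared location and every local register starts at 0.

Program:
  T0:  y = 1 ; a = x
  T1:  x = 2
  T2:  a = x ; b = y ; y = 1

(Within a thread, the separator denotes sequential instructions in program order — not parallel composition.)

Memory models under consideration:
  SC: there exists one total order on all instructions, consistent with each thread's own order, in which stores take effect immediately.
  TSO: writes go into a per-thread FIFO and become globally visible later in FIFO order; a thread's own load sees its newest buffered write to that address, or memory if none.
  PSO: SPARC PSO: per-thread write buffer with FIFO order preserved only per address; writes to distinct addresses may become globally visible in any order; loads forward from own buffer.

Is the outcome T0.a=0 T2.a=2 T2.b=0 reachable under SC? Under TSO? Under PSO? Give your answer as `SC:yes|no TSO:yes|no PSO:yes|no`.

SC:no TSO:yes PSO:yes

outcome vector order: (T0.a,T2.a,T2.b)
under SC → <0 0 0> <0 0 1> <0 2 1> <2 0 0> <2 0 1> <2 2 0> <2 2 1>
under TSO → <0 0 0> <0 0 1> <0 2 0> <0 2 1> <2 0 0> <2 0 1> <2 2 0> <2 2 1>
under PSO → <0 0 0> <0 0 1> <0 2 0> <0 2 1> <2 0 0> <2 0 1> <2 2 0> <2 2 1>
target <0 2 0> ∈ {TSO,PSO}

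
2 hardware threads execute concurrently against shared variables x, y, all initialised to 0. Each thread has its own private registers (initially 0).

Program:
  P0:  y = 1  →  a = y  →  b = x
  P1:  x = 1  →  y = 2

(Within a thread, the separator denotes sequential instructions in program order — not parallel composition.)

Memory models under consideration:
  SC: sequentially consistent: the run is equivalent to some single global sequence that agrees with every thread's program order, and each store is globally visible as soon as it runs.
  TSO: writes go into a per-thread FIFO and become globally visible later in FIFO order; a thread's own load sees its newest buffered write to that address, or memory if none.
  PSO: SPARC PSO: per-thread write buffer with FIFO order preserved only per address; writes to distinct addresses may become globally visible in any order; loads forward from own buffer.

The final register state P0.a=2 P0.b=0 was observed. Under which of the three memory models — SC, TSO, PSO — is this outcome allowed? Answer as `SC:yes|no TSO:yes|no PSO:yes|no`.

SC:no TSO:no PSO:yes

outcome vector order: (P0.a,P0.b)
[SC] allowed = {<1 0>; <1 1>; <2 1>}
[TSO] allowed = {<1 0>; <1 1>; <2 1>}
[PSO] allowed = {<1 0>; <1 1>; <2 0>; <2 1>}
target <2 0> ∈ {PSO}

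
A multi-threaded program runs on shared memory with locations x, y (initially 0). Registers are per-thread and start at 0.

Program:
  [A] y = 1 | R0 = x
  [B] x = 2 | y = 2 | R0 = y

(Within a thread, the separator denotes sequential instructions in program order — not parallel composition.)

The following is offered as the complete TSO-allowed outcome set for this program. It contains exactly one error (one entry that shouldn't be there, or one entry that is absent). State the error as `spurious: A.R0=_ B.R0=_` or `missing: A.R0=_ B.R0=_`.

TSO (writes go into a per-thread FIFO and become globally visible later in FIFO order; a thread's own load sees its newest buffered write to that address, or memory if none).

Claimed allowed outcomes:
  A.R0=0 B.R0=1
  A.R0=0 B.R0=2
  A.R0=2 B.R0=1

outcome vector order: (A.R0,B.R0)
TSO: 4 outcomes — {0/1; 0/2; 2/1; 2/2}
TSO∖claimed = {2/2}

missing: A.R0=2 B.R0=2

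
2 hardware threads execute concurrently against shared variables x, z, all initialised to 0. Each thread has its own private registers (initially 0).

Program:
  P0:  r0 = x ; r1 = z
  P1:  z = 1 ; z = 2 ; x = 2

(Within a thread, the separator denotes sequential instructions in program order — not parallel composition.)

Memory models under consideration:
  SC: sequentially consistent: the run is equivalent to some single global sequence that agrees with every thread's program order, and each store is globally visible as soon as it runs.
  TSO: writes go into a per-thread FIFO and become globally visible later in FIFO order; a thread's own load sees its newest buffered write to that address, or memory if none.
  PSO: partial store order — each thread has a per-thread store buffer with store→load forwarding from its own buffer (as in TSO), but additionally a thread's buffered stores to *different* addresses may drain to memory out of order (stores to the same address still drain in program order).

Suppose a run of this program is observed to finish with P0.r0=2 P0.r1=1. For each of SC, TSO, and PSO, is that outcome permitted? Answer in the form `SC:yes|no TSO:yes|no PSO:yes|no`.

SC:no TSO:no PSO:yes

outcome vector order: (P0.r0,P0.r1)
SC: 4 outcomes — {<0 0> <0 1> <0 2> <2 2>}
TSO: 4 outcomes — {<0 0> <0 1> <0 2> <2 2>}
PSO: 6 outcomes — {<0 0> <0 1> <0 2> <2 0> <2 1> <2 2>}
target <2 1> ∈ {PSO}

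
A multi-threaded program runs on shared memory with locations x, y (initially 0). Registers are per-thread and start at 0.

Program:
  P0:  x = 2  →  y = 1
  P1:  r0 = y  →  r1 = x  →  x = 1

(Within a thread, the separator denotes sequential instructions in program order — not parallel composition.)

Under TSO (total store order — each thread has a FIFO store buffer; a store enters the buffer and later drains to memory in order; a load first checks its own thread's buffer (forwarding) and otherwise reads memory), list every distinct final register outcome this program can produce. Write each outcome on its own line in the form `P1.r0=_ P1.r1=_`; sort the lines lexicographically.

P1.r0=0 P1.r1=0
P1.r0=0 P1.r1=2
P1.r0=1 P1.r1=2

outcome vector order: (P1.r0,P1.r1)
|TSO outcomes| = 3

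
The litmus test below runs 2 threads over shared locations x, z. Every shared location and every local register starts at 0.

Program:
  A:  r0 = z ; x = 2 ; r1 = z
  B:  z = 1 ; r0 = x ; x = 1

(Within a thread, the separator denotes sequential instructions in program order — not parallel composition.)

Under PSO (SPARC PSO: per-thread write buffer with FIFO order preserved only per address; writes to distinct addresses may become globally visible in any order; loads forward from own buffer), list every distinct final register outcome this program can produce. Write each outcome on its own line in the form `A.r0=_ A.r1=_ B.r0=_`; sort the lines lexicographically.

outcome vector order: (A.r0,A.r1,B.r0)
|PSO outcomes| = 6

A.r0=0 A.r1=0 B.r0=0
A.r0=0 A.r1=0 B.r0=2
A.r0=0 A.r1=1 B.r0=0
A.r0=0 A.r1=1 B.r0=2
A.r0=1 A.r1=1 B.r0=0
A.r0=1 A.r1=1 B.r0=2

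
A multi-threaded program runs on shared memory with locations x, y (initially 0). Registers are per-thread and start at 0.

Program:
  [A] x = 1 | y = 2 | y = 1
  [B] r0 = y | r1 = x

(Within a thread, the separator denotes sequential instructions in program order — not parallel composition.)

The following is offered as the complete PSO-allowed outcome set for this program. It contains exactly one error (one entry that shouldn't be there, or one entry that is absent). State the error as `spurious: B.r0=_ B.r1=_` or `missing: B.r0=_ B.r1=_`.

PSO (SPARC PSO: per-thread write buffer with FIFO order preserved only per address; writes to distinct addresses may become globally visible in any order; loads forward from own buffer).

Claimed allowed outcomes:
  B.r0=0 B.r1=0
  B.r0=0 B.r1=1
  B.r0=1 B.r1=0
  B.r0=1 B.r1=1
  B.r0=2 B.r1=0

missing: B.r0=2 B.r1=1

outcome vector order: (B.r0,B.r1)
PSO (6): 0/0; 0/1; 1/0; 1/1; 2/0; 2/1
PSO∖claimed = {2/1}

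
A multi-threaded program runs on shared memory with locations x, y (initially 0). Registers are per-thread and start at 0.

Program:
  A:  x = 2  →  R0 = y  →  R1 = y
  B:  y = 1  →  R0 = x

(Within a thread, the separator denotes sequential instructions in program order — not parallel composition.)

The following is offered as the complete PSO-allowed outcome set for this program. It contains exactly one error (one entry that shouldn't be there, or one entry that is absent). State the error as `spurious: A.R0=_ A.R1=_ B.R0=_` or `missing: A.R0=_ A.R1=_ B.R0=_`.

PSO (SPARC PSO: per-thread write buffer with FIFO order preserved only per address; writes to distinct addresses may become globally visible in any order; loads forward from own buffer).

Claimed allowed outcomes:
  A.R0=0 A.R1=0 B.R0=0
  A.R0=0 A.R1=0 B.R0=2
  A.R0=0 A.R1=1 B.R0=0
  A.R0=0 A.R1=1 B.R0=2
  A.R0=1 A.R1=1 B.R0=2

missing: A.R0=1 A.R1=1 B.R0=0

outcome vector order: (A.R0,A.R1,B.R0)
PSO: 6 outcomes — {(0,0,0), (0,0,2), (0,1,0), (0,1,2), (1,1,0), (1,1,2)}
PSO∖claimed = {(1,1,0)}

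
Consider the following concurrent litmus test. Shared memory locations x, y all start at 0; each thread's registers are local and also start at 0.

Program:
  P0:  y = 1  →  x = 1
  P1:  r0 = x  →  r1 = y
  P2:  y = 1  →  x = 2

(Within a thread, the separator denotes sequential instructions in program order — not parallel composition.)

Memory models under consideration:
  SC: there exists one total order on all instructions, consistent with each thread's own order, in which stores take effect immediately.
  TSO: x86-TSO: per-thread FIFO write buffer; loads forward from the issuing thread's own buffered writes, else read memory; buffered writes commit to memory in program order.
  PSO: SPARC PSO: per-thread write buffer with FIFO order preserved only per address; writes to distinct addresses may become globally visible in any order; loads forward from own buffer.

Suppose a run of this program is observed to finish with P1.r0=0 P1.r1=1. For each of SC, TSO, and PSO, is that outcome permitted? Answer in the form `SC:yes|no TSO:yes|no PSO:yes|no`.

SC:yes TSO:yes PSO:yes

outcome vector order: (P1.r0,P1.r1)
SC: 4 outcomes — {00 01 11 21}
TSO: 4 outcomes — {00 01 11 21}
PSO: 6 outcomes — {00 01 10 11 20 21}
target 01 ∈ {SC,TSO,PSO}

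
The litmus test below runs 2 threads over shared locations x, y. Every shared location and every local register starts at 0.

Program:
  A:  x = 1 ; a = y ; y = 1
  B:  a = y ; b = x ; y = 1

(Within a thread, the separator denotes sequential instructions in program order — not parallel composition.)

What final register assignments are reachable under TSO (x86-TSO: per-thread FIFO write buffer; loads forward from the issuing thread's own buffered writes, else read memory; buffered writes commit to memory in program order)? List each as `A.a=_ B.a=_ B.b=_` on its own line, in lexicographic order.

outcome vector order: (A.a,B.a,B.b)
|TSO outcomes| = 5

A.a=0 B.a=0 B.b=0
A.a=0 B.a=0 B.b=1
A.a=0 B.a=1 B.b=1
A.a=1 B.a=0 B.b=0
A.a=1 B.a=0 B.b=1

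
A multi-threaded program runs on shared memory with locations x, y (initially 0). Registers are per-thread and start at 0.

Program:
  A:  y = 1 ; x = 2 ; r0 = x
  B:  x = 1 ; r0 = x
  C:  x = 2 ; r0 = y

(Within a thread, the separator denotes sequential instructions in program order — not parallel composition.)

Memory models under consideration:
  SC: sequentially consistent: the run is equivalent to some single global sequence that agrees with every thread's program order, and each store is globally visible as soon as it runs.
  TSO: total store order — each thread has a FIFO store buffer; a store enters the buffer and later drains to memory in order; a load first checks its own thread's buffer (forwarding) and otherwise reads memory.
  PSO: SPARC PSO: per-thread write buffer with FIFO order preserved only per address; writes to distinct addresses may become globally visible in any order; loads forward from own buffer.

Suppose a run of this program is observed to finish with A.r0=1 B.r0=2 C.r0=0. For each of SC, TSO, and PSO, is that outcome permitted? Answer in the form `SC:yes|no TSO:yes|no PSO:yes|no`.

outcome vector order: (A.r0,B.r0,C.r0)
SC: 7 outcomes — {<1 1 0>, <1 1 1>, <1 2 1>, <2 1 0>, <2 1 1>, <2 2 0>, <2 2 1>}
TSO: 8 outcomes — {<1 1 0>, <1 1 1>, <1 2 0>, <1 2 1>, <2 1 0>, <2 1 1>, <2 2 0>, <2 2 1>}
PSO: 8 outcomes — {<1 1 0>, <1 1 1>, <1 2 0>, <1 2 1>, <2 1 0>, <2 1 1>, <2 2 0>, <2 2 1>}
target <1 2 0> ∈ {TSO,PSO}

SC:no TSO:yes PSO:yes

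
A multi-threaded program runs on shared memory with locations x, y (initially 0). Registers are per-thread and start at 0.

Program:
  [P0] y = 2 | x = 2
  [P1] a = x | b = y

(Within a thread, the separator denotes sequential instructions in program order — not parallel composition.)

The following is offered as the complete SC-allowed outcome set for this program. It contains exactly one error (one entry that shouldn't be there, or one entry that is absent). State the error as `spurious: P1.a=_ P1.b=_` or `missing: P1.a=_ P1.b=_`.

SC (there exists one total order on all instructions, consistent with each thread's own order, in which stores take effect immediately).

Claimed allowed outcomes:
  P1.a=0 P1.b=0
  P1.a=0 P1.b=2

missing: P1.a=2 P1.b=2

outcome vector order: (P1.a,P1.b)
SC (3): <0 0>, <0 2>, <2 2>
SC∖claimed = {<2 2>}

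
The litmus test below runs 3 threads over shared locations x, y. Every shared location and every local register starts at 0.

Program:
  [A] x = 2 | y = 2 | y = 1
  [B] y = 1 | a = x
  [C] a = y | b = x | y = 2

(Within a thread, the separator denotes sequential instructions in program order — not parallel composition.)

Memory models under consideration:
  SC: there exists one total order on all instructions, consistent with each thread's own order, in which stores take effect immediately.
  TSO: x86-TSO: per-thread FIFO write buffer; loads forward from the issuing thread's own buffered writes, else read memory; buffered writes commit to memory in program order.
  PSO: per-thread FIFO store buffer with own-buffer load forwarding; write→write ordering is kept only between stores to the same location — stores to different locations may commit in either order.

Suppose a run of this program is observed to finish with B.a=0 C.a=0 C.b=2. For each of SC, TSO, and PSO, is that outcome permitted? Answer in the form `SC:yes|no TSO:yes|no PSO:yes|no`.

outcome vector order: (B.a,C.a,C.b)
[SC] allowed = {<0 0 0>, <0 0 2>, <0 1 0>, <0 1 2>, <0 2 2>, <2 0 0>, <2 0 2>, <2 1 0>, <2 1 2>, <2 2 2>}
[TSO] allowed = {<0 0 0>, <0 0 2>, <0 1 0>, <0 1 2>, <0 2 2>, <2 0 0>, <2 0 2>, <2 1 0>, <2 1 2>, <2 2 2>}
[PSO] allowed = {<0 0 0>, <0 0 2>, <0 1 0>, <0 1 2>, <0 2 0>, <0 2 2>, <2 0 0>, <2 0 2>, <2 1 0>, <2 1 2>, <2 2 0>, <2 2 2>}
target <0 0 2> ∈ {SC,TSO,PSO}

SC:yes TSO:yes PSO:yes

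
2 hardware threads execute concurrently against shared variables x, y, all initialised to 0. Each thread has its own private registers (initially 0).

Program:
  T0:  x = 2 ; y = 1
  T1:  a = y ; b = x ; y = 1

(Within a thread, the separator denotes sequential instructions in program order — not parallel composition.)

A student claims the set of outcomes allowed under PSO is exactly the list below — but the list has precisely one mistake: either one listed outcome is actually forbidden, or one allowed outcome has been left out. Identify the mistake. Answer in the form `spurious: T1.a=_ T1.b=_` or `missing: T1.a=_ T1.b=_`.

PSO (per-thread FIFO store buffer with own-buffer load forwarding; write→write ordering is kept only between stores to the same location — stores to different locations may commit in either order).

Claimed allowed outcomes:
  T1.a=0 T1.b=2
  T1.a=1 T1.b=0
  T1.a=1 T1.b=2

outcome vector order: (T1.a,T1.b)
under PSO → 0/0, 0/2, 1/0, 1/2
PSO∖claimed = {0/0}

missing: T1.a=0 T1.b=0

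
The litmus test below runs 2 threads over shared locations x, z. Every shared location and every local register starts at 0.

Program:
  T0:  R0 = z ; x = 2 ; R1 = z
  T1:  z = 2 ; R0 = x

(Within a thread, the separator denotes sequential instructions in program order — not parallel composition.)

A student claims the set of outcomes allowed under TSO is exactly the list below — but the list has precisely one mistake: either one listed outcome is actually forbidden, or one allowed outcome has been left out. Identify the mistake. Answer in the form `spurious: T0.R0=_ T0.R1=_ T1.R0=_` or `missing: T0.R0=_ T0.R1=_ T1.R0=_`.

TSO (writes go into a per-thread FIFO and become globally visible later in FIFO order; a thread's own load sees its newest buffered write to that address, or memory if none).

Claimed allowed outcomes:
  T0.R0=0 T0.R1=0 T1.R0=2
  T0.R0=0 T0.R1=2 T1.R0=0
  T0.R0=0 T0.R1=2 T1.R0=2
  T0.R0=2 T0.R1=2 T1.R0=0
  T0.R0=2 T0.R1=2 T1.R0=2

outcome vector order: (T0.R0,T0.R1,T1.R0)
[TSO] allowed = {0/0/0; 0/0/2; 0/2/0; 0/2/2; 2/2/0; 2/2/2}
TSO∖claimed = {0/0/0}

missing: T0.R0=0 T0.R1=0 T1.R0=0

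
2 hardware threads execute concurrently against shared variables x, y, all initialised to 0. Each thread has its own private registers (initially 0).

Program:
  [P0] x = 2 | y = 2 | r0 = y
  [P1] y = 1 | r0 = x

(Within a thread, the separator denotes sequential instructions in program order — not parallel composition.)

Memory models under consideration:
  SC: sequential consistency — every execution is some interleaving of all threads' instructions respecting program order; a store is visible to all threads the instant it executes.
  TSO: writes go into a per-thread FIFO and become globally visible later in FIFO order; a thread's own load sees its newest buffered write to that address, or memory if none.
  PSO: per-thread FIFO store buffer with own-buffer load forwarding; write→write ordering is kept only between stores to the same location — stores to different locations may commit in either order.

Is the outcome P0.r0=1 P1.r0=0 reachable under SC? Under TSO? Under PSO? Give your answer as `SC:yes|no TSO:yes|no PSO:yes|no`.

outcome vector order: (P0.r0,P1.r0)
SC (3): 1/2; 2/0; 2/2
TSO (4): 1/0; 1/2; 2/0; 2/2
PSO (4): 1/0; 1/2; 2/0; 2/2
target 1/0 ∈ {TSO,PSO}

SC:no TSO:yes PSO:yes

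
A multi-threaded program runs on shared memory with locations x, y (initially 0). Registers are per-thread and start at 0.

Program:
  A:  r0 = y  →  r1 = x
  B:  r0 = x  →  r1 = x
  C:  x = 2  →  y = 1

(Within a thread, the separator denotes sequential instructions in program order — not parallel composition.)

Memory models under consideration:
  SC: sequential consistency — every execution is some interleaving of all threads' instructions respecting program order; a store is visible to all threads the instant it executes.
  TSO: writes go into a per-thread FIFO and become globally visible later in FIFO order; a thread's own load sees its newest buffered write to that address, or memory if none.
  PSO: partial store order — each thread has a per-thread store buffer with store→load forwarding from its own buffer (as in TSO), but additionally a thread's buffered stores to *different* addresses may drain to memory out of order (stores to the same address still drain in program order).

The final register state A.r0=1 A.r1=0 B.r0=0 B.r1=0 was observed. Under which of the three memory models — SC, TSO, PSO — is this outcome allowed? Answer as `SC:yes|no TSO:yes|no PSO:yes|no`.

SC:no TSO:no PSO:yes

outcome vector order: (A.r0,A.r1,B.r0,B.r1)
SC: 9 outcomes — {0/0/0/0 0/0/0/2 0/0/2/2 0/2/0/0 0/2/0/2 0/2/2/2 1/2/0/0 1/2/0/2 1/2/2/2}
TSO: 9 outcomes — {0/0/0/0 0/0/0/2 0/0/2/2 0/2/0/0 0/2/0/2 0/2/2/2 1/2/0/0 1/2/0/2 1/2/2/2}
PSO: 12 outcomes — {0/0/0/0 0/0/0/2 0/0/2/2 0/2/0/0 0/2/0/2 0/2/2/2 1/0/0/0 1/0/0/2 1/0/2/2 1/2/0/0 1/2/0/2 1/2/2/2}
target 1/0/0/0 ∈ {PSO}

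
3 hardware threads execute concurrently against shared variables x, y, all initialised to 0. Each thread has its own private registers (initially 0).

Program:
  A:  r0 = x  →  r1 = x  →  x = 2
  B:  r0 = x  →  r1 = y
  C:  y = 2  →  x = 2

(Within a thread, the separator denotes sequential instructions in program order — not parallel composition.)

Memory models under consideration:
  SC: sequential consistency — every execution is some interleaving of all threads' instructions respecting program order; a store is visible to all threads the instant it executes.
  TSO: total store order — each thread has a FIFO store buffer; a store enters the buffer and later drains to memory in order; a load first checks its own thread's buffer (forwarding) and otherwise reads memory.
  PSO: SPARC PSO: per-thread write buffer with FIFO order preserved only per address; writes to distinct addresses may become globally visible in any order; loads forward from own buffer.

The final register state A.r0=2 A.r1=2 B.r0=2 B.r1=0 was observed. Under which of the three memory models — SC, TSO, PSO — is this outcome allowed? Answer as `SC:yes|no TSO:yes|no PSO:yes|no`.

SC:no TSO:no PSO:yes

outcome vector order: (A.r0,A.r1,B.r0,B.r1)
[SC] allowed = {<0 0 0 0>, <0 0 0 2>, <0 0 2 0>, <0 0 2 2>, <0 2 0 0>, <0 2 0 2>, <0 2 2 2>, <2 2 0 0>, <2 2 0 2>, <2 2 2 2>}
[TSO] allowed = {<0 0 0 0>, <0 0 0 2>, <0 0 2 0>, <0 0 2 2>, <0 2 0 0>, <0 2 0 2>, <0 2 2 2>, <2 2 0 0>, <2 2 0 2>, <2 2 2 2>}
[PSO] allowed = {<0 0 0 0>, <0 0 0 2>, <0 0 2 0>, <0 0 2 2>, <0 2 0 0>, <0 2 0 2>, <0 2 2 0>, <0 2 2 2>, <2 2 0 0>, <2 2 0 2>, <2 2 2 0>, <2 2 2 2>}
target <2 2 2 0> ∈ {PSO}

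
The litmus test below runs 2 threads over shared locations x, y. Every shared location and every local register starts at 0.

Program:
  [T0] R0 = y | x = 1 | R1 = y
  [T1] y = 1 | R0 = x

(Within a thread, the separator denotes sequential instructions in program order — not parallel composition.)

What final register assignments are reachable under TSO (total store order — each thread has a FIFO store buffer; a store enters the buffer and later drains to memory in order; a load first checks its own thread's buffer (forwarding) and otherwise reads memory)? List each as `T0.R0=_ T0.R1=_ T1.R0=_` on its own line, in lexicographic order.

outcome vector order: (T0.R0,T0.R1,T1.R0)
|TSO outcomes| = 6

T0.R0=0 T0.R1=0 T1.R0=0
T0.R0=0 T0.R1=0 T1.R0=1
T0.R0=0 T0.R1=1 T1.R0=0
T0.R0=0 T0.R1=1 T1.R0=1
T0.R0=1 T0.R1=1 T1.R0=0
T0.R0=1 T0.R1=1 T1.R0=1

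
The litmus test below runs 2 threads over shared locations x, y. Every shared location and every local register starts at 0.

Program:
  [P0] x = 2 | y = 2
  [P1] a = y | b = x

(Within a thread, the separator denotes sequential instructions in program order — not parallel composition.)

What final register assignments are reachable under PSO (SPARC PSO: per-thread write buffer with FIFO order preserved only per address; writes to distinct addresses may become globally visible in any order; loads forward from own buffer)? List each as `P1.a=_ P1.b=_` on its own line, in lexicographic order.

outcome vector order: (P1.a,P1.b)
|PSO outcomes| = 4

P1.a=0 P1.b=0
P1.a=0 P1.b=2
P1.a=2 P1.b=0
P1.a=2 P1.b=2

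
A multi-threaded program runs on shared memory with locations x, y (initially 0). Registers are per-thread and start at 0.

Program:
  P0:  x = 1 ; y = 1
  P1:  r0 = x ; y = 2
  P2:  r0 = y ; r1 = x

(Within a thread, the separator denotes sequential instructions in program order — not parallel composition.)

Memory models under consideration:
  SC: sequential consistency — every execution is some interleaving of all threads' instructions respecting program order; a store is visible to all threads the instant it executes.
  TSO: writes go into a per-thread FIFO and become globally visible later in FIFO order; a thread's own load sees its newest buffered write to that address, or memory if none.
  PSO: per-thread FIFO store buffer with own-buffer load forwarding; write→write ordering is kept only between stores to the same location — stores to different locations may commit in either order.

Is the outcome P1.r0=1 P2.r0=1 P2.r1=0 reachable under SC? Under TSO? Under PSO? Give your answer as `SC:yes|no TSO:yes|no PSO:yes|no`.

outcome vector order: (P1.r0,P2.r0,P2.r1)
SC (9): <0 0 0> <0 0 1> <0 1 1> <0 2 0> <0 2 1> <1 0 0> <1 0 1> <1 1 1> <1 2 1>
TSO (9): <0 0 0> <0 0 1> <0 1 1> <0 2 0> <0 2 1> <1 0 0> <1 0 1> <1 1 1> <1 2 1>
PSO (11): <0 0 0> <0 0 1> <0 1 0> <0 1 1> <0 2 0> <0 2 1> <1 0 0> <1 0 1> <1 1 0> <1 1 1> <1 2 1>
target <1 1 0> ∈ {PSO}

SC:no TSO:no PSO:yes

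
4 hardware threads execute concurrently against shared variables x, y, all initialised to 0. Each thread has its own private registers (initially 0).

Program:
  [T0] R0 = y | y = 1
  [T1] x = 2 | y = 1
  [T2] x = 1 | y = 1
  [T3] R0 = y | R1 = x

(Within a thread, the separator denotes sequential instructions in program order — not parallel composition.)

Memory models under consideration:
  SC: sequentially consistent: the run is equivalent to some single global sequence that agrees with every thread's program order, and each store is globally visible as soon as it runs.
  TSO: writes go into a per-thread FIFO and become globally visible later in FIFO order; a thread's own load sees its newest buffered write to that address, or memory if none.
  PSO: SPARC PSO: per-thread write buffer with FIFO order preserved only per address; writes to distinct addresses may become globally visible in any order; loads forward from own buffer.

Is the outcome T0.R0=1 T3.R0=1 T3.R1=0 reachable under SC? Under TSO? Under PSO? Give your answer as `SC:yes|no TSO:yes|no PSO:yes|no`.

outcome vector order: (T0.R0,T3.R0,T3.R1)
SC (11): (0,0,0), (0,0,1), (0,0,2), (0,1,0), (0,1,1), (0,1,2), (1,0,0), (1,0,1), (1,0,2), (1,1,1), (1,1,2)
TSO (11): (0,0,0), (0,0,1), (0,0,2), (0,1,0), (0,1,1), (0,1,2), (1,0,0), (1,0,1), (1,0,2), (1,1,1), (1,1,2)
PSO (12): (0,0,0), (0,0,1), (0,0,2), (0,1,0), (0,1,1), (0,1,2), (1,0,0), (1,0,1), (1,0,2), (1,1,0), (1,1,1), (1,1,2)
target (1,1,0) ∈ {PSO}

SC:no TSO:no PSO:yes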